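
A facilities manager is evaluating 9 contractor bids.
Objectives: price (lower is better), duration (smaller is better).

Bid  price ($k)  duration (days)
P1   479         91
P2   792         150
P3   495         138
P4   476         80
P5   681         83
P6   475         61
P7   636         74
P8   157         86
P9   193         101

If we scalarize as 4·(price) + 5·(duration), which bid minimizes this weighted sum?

P8

P1: 4·479 + 5·91 = 2371
P2: 4·792 + 5·150 = 3918
P3: 4·495 + 5·138 = 2670
P4: 4·476 + 5·80 = 2304
P5: 4·681 + 5·83 = 3139
P6: 4·475 + 5·61 = 2205
P7: 4·636 + 5·74 = 2914
P8: 4·157 + 5·86 = 1058
P9: 4·193 + 5·101 = 1277
Lowest: P8 at 1058.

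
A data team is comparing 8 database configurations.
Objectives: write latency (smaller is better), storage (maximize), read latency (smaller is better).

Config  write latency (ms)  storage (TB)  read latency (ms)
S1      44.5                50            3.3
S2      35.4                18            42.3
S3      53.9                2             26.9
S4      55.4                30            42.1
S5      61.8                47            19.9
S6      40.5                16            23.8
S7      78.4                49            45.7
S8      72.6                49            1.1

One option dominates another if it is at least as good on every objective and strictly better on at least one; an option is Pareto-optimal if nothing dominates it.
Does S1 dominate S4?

S1 vs S4: write latency 44.5≤55.4, storage 50≥30, read latency 3.3≤42.1 — S1 is at least as good on every objective with at least one strict improvement.

Yes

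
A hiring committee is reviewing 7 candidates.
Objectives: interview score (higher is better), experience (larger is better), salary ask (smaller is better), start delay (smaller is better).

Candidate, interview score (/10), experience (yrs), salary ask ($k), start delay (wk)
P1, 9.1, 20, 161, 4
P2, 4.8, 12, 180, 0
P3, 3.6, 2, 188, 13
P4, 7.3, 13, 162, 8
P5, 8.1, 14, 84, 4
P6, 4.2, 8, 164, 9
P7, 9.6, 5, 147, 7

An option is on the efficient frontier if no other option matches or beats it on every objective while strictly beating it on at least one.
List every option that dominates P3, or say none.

P1, P2, P4, P5, P6, P7

P1: interview score 9.1≥3.6, experience 20≥2, salary ask 161≤188, start delay 4≤13 — dominates P3.
P2: interview score 4.8≥3.6, experience 12≥2, salary ask 180≤188, start delay 0≤13 — dominates P3.
P4: interview score 7.3≥3.6, experience 13≥2, salary ask 162≤188, start delay 8≤13 — dominates P3.
P5: interview score 8.1≥3.6, experience 14≥2, salary ask 84≤188, start delay 4≤13 — dominates P3.
P6: interview score 4.2≥3.6, experience 8≥2, salary ask 164≤188, start delay 9≤13 — dominates P3.
P7: interview score 9.6≥3.6, experience 5≥2, salary ask 147≤188, start delay 7≤13 — dominates P3.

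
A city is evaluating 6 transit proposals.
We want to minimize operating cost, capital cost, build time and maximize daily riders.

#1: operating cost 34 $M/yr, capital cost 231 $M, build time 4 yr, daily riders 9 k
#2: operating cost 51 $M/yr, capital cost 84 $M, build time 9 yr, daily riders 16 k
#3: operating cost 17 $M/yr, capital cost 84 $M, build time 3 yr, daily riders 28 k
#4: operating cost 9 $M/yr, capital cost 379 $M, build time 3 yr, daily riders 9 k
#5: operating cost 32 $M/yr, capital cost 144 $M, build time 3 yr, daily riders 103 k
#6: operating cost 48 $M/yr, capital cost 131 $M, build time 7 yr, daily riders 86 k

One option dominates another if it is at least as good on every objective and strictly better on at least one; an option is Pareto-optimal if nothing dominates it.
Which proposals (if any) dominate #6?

none

#1: worse on capital cost (231 vs 131).
#2: worse on operating cost (51 vs 48).
#3: worse on daily riders (28 vs 86).
#4: worse on capital cost (379 vs 131).
#5: worse on capital cost (144 vs 131).
No option dominates #6.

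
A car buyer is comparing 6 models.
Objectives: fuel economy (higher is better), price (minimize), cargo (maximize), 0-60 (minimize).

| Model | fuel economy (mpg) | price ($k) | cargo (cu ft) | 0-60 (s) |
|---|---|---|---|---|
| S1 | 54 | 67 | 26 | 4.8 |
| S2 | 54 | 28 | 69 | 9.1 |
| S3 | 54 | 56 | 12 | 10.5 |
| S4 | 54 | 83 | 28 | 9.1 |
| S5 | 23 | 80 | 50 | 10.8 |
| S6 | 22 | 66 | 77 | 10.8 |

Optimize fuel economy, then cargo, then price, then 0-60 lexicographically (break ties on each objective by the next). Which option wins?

First maximize fuel economy: best is 54, kept {S1, S2, S3, S4}.
Then maximize cargo: best is 69, kept {S2}.

S2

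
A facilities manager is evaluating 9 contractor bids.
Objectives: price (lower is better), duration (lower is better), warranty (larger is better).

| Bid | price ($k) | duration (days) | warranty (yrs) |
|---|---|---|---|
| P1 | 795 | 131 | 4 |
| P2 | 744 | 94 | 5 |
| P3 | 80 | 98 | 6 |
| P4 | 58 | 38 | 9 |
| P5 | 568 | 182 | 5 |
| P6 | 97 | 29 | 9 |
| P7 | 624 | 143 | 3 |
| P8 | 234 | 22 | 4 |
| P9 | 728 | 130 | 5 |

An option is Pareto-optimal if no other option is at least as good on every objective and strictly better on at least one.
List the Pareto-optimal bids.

P1: dominated by P2 (price 744≤795, duration 94≤131, warranty 5≥4).
P2: dominated by P4 (price 58≤744, duration 38≤94, warranty 9≥5).
P3: dominated by P4 (price 58≤80, duration 38≤98, warranty 9≥6).
P4: not dominated (best price).
P5: dominated by P3 (price 80≤568, duration 98≤182, warranty 6≥5).
P6: not dominated.
P7: dominated by P3 (price 80≤624, duration 98≤143, warranty 6≥3).
P8: not dominated (best duration).
P9: dominated by P3 (price 80≤728, duration 98≤130, warranty 6≥5).

P4, P6, P8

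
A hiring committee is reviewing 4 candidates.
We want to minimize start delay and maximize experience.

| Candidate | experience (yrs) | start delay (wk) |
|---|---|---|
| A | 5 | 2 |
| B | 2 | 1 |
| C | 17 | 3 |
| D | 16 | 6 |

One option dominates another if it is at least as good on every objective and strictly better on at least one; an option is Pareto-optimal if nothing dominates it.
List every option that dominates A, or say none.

none

B: worse on experience (2 vs 5).
C: worse on start delay (3 vs 2).
D: worse on start delay (6 vs 2).
No option dominates A.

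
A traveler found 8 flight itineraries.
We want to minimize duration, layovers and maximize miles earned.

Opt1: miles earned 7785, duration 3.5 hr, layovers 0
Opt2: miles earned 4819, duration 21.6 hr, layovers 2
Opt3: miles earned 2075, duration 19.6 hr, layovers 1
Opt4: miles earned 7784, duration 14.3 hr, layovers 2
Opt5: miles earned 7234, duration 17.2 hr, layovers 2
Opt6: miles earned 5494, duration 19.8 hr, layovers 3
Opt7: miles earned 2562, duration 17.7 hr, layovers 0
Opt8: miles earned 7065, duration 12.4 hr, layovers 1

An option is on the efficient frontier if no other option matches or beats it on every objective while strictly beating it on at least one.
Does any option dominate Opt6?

Opt1 vs Opt6: miles earned 7785≥5494, duration 3.5≤19.8, layovers 0≤3 — Opt1 is at least as good on every objective and strictly better on at least one, so Opt1 dominates Opt6.

Yes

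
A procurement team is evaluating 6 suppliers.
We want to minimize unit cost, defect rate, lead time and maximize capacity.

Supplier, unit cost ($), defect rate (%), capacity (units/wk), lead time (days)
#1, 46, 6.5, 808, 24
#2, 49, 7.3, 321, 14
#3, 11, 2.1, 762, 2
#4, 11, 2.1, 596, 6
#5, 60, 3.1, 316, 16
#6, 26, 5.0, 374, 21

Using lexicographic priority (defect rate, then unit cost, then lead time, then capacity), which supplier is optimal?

#3

First minimize defect rate: best is 2.1, kept {#3, #4}.
Then minimize unit cost: best is 11, kept {#3, #4}.
Then minimize lead time: best is 2, kept {#3}.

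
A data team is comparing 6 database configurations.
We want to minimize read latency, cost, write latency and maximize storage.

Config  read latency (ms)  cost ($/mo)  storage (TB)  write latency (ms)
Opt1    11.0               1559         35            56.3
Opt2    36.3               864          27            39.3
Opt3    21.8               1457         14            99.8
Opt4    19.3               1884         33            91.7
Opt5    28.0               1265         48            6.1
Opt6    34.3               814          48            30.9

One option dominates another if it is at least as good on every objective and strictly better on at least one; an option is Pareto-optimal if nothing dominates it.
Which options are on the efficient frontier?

Opt1: not dominated (best read latency).
Opt2: dominated by Opt6 (read latency 34.3≤36.3, cost 814≤864, storage 48≥27, write latency 30.9≤39.3).
Opt3: not dominated.
Opt4: dominated by Opt1 (read latency 11.0≤19.3, cost 1559≤1884, storage 35≥33, write latency 56.3≤91.7).
Opt5: not dominated (best write latency).
Opt6: not dominated (best cost).

Opt1, Opt3, Opt5, Opt6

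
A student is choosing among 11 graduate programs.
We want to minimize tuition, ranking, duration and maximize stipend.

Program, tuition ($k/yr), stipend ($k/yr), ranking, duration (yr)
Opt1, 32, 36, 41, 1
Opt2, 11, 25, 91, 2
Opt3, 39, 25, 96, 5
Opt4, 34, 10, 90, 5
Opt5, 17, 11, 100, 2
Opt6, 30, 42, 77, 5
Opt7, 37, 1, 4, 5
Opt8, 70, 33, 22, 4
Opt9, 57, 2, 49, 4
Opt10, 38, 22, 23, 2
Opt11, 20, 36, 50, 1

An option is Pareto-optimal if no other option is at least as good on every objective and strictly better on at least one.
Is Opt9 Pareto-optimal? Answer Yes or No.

Opt1 vs Opt9: tuition 32≤57, stipend 36≥2, ranking 41≤49, duration 1≤4 — Opt1 is at least as good on every objective and strictly better on at least one, so Opt1 dominates Opt9.

No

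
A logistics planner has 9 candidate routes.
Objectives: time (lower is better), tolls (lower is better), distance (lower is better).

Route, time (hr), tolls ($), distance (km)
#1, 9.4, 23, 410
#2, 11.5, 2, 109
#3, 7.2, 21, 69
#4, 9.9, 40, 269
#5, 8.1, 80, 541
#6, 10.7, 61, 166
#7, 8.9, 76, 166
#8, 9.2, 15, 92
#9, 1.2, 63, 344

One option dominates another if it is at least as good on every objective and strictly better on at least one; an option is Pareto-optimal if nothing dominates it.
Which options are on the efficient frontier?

#2, #3, #8, #9

#1: dominated by #3 (time 7.2≤9.4, tolls 21≤23, distance 69≤410).
#2: not dominated (best tolls).
#3: not dominated (best distance).
#4: dominated by #3 (time 7.2≤9.9, tolls 21≤40, distance 69≤269).
#5: dominated by #3 (time 7.2≤8.1, tolls 21≤80, distance 69≤541).
#6: dominated by #3 (time 7.2≤10.7, tolls 21≤61, distance 69≤166).
#7: dominated by #3 (time 7.2≤8.9, tolls 21≤76, distance 69≤166).
#8: not dominated.
#9: not dominated (best time).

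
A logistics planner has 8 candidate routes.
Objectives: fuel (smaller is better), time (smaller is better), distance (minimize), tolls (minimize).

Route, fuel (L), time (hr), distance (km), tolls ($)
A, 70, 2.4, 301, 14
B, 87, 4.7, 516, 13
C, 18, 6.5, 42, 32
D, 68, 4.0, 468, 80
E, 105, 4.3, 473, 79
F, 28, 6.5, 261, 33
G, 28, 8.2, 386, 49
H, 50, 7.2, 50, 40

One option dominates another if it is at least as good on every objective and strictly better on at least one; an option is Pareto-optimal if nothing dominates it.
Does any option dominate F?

C vs F: fuel 18≤28, time 6.5≤6.5, distance 42≤261, tolls 32≤33 — C is at least as good on every objective and strictly better on at least one, so C dominates F.

Yes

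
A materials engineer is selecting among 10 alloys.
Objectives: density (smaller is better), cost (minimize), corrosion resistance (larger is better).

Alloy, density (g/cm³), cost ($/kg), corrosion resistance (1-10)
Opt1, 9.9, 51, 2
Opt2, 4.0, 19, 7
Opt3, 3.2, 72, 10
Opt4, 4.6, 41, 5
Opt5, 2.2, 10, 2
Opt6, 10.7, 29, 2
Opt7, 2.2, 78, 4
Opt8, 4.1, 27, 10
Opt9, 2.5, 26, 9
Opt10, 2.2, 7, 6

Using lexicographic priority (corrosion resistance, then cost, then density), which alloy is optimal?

First maximize corrosion resistance: best is 10, kept {Opt3, Opt8}.
Then minimize cost: best is 27, kept {Opt8}.

Opt8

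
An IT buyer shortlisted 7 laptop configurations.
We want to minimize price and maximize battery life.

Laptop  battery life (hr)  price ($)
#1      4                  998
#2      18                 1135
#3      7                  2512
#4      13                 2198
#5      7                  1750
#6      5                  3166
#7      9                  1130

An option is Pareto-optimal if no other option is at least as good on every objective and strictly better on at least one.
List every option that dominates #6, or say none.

#2: battery life 18≥5, price 1135≤3166 — dominates #6.
#3: battery life 7≥5, price 2512≤3166 — dominates #6.
#4: battery life 13≥5, price 2198≤3166 — dominates #6.
#5: battery life 7≥5, price 1750≤3166 — dominates #6.
#7: battery life 9≥5, price 1130≤3166 — dominates #6.
Others (#1) are each worse than #6 on at least one objective.

#2, #3, #4, #5, #7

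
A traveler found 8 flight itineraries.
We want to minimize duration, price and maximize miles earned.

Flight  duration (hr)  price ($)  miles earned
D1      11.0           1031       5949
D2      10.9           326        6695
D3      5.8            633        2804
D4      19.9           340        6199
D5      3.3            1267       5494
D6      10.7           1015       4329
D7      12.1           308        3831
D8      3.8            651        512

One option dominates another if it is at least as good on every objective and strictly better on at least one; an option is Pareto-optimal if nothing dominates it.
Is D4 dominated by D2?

D2 vs D4: duration 10.9≤19.9, price 326≤340, miles earned 6695≥6199 — D2 is at least as good on every objective with at least one strict improvement.

Yes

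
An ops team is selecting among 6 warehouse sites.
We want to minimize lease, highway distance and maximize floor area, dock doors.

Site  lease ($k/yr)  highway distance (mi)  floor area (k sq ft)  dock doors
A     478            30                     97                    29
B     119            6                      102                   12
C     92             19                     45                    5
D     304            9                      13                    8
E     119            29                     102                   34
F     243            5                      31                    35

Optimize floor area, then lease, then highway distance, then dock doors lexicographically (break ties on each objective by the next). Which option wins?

B

First maximize floor area: best is 102, kept {B, E}.
Then minimize lease: best is 119, kept {B, E}.
Then minimize highway distance: best is 6, kept {B}.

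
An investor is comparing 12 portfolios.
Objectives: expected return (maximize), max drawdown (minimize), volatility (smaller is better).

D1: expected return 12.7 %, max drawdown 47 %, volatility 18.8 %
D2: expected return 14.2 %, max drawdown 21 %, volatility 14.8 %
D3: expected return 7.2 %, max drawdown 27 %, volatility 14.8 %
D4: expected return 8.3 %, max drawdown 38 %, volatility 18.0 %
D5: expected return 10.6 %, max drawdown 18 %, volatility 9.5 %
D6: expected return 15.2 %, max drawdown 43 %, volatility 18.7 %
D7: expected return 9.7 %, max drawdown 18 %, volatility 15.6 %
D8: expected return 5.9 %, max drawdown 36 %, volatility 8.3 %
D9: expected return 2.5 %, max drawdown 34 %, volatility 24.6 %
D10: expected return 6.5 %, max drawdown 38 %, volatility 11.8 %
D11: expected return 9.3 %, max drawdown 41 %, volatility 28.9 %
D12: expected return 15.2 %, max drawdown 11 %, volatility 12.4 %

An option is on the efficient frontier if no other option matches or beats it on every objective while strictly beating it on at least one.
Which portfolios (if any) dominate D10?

D5: expected return 10.6≥6.5, max drawdown 18≤38, volatility 9.5≤11.8 — dominates D10.
Others (D1, D2, D3, D4, D6, D7, D8, D9, D11, D12) are each worse than D10 on at least one objective.

D5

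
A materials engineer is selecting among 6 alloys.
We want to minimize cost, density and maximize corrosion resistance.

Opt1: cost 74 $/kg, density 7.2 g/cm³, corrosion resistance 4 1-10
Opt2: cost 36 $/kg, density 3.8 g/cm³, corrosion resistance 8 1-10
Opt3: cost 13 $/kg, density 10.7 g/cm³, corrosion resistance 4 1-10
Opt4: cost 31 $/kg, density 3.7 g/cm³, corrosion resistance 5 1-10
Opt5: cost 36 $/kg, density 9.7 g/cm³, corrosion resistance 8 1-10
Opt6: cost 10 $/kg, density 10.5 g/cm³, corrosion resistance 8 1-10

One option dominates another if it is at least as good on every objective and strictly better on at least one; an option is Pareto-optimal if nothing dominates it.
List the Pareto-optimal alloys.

Opt2, Opt4, Opt6

Opt1: dominated by Opt2 (cost 36≤74, density 3.8≤7.2, corrosion resistance 8≥4).
Opt2: not dominated.
Opt3: dominated by Opt6 (cost 10≤13, density 10.5≤10.7, corrosion resistance 8≥4).
Opt4: not dominated (best density).
Opt5: dominated by Opt2 (cost 36≤36, density 3.8≤9.7, corrosion resistance 8≥8).
Opt6: not dominated (best cost).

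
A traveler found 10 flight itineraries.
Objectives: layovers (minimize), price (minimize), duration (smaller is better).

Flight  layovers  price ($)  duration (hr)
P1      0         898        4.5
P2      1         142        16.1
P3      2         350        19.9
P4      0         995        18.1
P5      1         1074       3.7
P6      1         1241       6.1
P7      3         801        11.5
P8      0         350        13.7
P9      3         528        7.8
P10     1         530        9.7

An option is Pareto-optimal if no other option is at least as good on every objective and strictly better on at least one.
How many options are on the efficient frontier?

P1: not dominated.
P2: not dominated (best price).
P3: dominated by P2 (layovers 1≤2, price 142≤350, duration 16.1≤19.9).
P4: dominated by P1 (layovers 0≤0, price 898≤995, duration 4.5≤18.1).
P5: not dominated (best duration).
P6: dominated by P1 (layovers 0≤1, price 898≤1241, duration 4.5≤6.1).
P7: dominated by P9 (layovers 3≤3, price 528≤801, duration 7.8≤11.5).
P8: not dominated.
P9: not dominated.
P10: not dominated.
Pareto-optimal: P1, P2, P5, P8, P9, P10 → 6.

6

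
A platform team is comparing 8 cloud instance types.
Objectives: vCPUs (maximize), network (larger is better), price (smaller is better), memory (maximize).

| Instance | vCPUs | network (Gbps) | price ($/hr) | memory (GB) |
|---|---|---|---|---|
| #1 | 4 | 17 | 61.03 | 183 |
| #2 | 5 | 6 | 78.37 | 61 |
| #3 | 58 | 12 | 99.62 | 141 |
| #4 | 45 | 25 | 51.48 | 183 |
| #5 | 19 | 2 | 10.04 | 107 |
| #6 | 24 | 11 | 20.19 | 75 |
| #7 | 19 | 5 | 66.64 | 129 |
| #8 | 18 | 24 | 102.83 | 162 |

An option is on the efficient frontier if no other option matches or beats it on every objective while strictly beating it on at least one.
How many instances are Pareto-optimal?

#1: dominated by #4 (vCPUs 45≥4, network 25≥17, price 51.48≤61.03, memory 183≥183).
#2: dominated by #4 (vCPUs 45≥5, network 25≥6, price 51.48≤78.37, memory 183≥61).
#3: not dominated (best vCPUs).
#4: not dominated (best network).
#5: not dominated (best price).
#6: not dominated.
#7: dominated by #4 (vCPUs 45≥19, network 25≥5, price 51.48≤66.64, memory 183≥129).
#8: dominated by #4 (vCPUs 45≥18, network 25≥24, price 51.48≤102.83, memory 183≥162).
Pareto-optimal: #3, #4, #5, #6 → 4.

4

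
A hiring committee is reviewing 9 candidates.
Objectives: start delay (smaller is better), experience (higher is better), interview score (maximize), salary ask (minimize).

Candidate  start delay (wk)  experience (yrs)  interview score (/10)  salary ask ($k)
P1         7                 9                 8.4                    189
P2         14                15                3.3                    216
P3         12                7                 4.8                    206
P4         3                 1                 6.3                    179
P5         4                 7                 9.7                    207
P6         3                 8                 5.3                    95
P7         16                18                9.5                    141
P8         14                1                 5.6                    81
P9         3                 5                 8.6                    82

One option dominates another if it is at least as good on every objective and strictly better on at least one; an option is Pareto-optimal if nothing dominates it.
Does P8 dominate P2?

No

P8 vs P2: P8 is worse on experience (1 vs 15), so it does not dominate P2.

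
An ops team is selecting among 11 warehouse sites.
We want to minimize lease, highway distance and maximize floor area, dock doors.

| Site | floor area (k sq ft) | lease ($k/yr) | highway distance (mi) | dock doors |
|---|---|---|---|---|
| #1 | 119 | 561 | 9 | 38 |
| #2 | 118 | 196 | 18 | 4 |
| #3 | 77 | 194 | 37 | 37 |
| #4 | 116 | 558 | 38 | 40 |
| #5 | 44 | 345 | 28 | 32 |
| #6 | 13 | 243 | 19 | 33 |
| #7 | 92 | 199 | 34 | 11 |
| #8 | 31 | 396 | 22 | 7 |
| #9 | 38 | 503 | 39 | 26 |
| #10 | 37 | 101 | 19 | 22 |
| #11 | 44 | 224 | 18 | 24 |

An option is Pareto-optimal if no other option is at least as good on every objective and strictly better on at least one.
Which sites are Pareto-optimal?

#1, #2, #3, #4, #5, #6, #7, #10, #11

#1: not dominated (best floor area).
#2: not dominated.
#3: not dominated.
#4: not dominated (best dock doors).
#5: not dominated.
#6: not dominated.
#7: not dominated.
#8: dominated by #10 (floor area 37≥31, lease 101≤396, highway distance 19≤22, dock doors 22≥7).
#9: dominated by #3 (floor area 77≥38, lease 194≤503, highway distance 37≤39, dock doors 37≥26).
#10: not dominated (best lease).
#11: not dominated.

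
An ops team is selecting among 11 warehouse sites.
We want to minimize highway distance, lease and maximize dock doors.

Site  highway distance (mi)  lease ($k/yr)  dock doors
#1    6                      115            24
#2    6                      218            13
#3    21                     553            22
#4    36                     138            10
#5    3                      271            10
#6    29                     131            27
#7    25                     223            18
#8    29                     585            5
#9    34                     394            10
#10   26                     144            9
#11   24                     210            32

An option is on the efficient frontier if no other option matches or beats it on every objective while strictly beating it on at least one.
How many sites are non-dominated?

4

#1: not dominated (best lease).
#2: dominated by #1 (highway distance 6≤6, lease 115≤218, dock doors 24≥13).
#3: dominated by #1 (highway distance 6≤21, lease 115≤553, dock doors 24≥22).
#4: dominated by #1 (highway distance 6≤36, lease 115≤138, dock doors 24≥10).
#5: not dominated (best highway distance).
#6: not dominated.
#7: dominated by #1 (highway distance 6≤25, lease 115≤223, dock doors 24≥18).
#8: dominated by #1 (highway distance 6≤29, lease 115≤585, dock doors 24≥5).
#9: dominated by #1 (highway distance 6≤34, lease 115≤394, dock doors 24≥10).
#10: dominated by #1 (highway distance 6≤26, lease 115≤144, dock doors 24≥9).
#11: not dominated (best dock doors).
Pareto-optimal: #1, #5, #6, #11 → 4.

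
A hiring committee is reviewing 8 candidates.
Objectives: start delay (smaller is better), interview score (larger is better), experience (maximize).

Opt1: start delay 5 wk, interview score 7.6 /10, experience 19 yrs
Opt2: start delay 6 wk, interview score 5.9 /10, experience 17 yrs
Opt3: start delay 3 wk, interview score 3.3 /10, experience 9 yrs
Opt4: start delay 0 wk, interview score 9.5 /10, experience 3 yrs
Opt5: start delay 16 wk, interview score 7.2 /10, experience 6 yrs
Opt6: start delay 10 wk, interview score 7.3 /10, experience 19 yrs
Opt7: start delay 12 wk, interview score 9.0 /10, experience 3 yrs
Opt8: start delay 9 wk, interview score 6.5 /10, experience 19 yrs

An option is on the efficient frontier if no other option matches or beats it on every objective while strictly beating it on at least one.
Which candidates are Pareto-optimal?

Opt1: not dominated.
Opt2: dominated by Opt1 (start delay 5≤6, interview score 7.6≥5.9, experience 19≥17).
Opt3: not dominated.
Opt4: not dominated (best start delay).
Opt5: dominated by Opt1 (start delay 5≤16, interview score 7.6≥7.2, experience 19≥6).
Opt6: dominated by Opt1 (start delay 5≤10, interview score 7.6≥7.3, experience 19≥19).
Opt7: dominated by Opt4 (start delay 0≤12, interview score 9.5≥9.0, experience 3≥3).
Opt8: dominated by Opt1 (start delay 5≤9, interview score 7.6≥6.5, experience 19≥19).

Opt1, Opt3, Opt4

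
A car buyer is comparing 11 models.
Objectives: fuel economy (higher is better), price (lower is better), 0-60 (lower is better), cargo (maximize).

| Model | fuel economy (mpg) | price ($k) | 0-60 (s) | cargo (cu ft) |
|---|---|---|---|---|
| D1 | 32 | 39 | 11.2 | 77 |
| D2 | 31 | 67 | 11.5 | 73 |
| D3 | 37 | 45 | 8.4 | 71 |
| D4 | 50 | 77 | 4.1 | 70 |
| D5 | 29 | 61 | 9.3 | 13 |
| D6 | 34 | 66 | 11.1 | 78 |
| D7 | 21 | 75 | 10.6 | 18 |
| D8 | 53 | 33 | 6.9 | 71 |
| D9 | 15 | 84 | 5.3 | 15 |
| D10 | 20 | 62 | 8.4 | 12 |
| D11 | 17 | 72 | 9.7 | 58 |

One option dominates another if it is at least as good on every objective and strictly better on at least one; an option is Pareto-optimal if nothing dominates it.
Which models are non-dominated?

D1, D4, D6, D8

D1: not dominated.
D2: dominated by D1 (fuel economy 32≥31, price 39≤67, 0-60 11.2≤11.5, cargo 77≥73).
D3: dominated by D8 (fuel economy 53≥37, price 33≤45, 0-60 6.9≤8.4, cargo 71≥71).
D4: not dominated (best 0-60).
D5: dominated by D3 (fuel economy 37≥29, price 45≤61, 0-60 8.4≤9.3, cargo 71≥13).
D6: not dominated (best cargo).
D7: dominated by D3 (fuel economy 37≥21, price 45≤75, 0-60 8.4≤10.6, cargo 71≥18).
D8: not dominated (best fuel economy).
D9: dominated by D4 (fuel economy 50≥15, price 77≤84, 0-60 4.1≤5.3, cargo 70≥15).
D10: dominated by D3 (fuel economy 37≥20, price 45≤62, 0-60 8.4≤8.4, cargo 71≥12).
D11: dominated by D3 (fuel economy 37≥17, price 45≤72, 0-60 8.4≤9.7, cargo 71≥58).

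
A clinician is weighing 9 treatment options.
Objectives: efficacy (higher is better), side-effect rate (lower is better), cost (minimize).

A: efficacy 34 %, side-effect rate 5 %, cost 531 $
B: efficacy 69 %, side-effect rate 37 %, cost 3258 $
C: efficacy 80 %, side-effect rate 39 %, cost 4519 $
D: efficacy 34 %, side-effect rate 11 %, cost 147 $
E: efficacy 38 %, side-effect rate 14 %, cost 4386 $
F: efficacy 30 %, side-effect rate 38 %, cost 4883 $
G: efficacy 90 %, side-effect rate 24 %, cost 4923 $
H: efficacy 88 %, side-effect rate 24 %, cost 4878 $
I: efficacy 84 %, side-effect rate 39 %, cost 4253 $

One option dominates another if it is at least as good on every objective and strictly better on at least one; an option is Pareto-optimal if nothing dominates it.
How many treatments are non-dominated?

7

A: not dominated (best side-effect rate).
B: not dominated.
C: dominated by I (efficacy 84≥80, side-effect rate 39≤39, cost 4253≤4519).
D: not dominated (best cost).
E: not dominated.
F: dominated by A (efficacy 34≥30, side-effect rate 5≤38, cost 531≤4883).
G: not dominated (best efficacy).
H: not dominated.
I: not dominated.
Pareto-optimal: A, B, D, E, G, H, I → 7.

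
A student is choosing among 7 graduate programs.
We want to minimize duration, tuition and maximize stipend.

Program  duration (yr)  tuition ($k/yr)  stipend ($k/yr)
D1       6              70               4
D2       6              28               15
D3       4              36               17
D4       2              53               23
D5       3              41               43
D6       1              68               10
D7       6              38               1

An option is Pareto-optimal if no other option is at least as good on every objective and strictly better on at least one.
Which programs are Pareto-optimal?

D2, D3, D4, D5, D6

D1: dominated by D2 (duration 6≤6, tuition 28≤70, stipend 15≥4).
D2: not dominated (best tuition).
D3: not dominated.
D4: not dominated.
D5: not dominated (best stipend).
D6: not dominated (best duration).
D7: dominated by D2 (duration 6≤6, tuition 28≤38, stipend 15≥1).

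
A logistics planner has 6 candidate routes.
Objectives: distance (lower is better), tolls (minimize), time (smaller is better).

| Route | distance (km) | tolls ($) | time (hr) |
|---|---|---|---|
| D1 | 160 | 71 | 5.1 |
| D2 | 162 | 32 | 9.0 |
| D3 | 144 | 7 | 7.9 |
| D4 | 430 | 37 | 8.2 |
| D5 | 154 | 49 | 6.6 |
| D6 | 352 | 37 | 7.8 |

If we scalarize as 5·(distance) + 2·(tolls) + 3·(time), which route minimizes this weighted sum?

D1: 5·160 + 2·71 + 3·5.1 = 957.3
D2: 5·162 + 2·32 + 3·9.0 = 901.0
D3: 5·144 + 2·7 + 3·7.9 = 757.7
D4: 5·430 + 2·37 + 3·8.2 = 2248.6
D5: 5·154 + 2·49 + 3·6.6 = 887.8
D6: 5·352 + 2·37 + 3·7.8 = 1857.4
Lowest: D3 at 757.7.

D3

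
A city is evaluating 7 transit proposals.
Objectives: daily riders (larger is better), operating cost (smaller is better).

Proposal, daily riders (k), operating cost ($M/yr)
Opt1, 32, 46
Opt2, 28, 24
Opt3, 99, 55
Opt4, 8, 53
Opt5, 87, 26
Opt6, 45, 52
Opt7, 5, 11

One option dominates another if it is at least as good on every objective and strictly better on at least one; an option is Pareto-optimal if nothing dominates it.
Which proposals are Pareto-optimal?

Opt2, Opt3, Opt5, Opt7

Opt1: dominated by Opt5 (daily riders 87≥32, operating cost 26≤46).
Opt2: not dominated.
Opt3: not dominated (best daily riders).
Opt4: dominated by Opt1 (daily riders 32≥8, operating cost 46≤53).
Opt5: not dominated.
Opt6: dominated by Opt5 (daily riders 87≥45, operating cost 26≤52).
Opt7: not dominated (best operating cost).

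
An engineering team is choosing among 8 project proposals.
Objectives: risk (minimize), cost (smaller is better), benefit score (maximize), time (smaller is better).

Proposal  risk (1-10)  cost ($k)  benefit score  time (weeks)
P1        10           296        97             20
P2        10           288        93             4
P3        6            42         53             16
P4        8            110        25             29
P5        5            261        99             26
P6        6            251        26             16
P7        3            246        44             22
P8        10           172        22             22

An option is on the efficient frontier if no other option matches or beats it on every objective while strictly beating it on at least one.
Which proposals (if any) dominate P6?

P3: risk 6≤6, cost 42≤251, benefit score 53≥26, time 16≤16 — dominates P6.
Others (P1, P2, P4, P5, P7, P8) are each worse than P6 on at least one objective.

P3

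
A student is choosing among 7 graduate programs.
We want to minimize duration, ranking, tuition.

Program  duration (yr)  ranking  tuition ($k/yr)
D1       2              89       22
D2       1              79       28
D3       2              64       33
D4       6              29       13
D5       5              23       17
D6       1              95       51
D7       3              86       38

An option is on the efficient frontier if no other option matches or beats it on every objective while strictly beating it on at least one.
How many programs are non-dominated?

D1: not dominated.
D2: not dominated.
D3: not dominated.
D4: not dominated (best tuition).
D5: not dominated (best ranking).
D6: dominated by D2 (duration 1≤1, ranking 79≤95, tuition 28≤51).
D7: dominated by D2 (duration 1≤3, ranking 79≤86, tuition 28≤38).
Pareto-optimal: D1, D2, D3, D4, D5 → 5.

5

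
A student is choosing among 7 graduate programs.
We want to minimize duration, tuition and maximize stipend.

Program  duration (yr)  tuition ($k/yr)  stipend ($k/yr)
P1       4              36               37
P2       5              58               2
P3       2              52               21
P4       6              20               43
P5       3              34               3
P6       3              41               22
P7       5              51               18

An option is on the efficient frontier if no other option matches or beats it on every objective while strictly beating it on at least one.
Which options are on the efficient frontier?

P1, P3, P4, P5, P6

P1: not dominated.
P2: dominated by P1 (duration 4≤5, tuition 36≤58, stipend 37≥2).
P3: not dominated (best duration).
P4: not dominated (best tuition).
P5: not dominated.
P6: not dominated.
P7: dominated by P1 (duration 4≤5, tuition 36≤51, stipend 37≥18).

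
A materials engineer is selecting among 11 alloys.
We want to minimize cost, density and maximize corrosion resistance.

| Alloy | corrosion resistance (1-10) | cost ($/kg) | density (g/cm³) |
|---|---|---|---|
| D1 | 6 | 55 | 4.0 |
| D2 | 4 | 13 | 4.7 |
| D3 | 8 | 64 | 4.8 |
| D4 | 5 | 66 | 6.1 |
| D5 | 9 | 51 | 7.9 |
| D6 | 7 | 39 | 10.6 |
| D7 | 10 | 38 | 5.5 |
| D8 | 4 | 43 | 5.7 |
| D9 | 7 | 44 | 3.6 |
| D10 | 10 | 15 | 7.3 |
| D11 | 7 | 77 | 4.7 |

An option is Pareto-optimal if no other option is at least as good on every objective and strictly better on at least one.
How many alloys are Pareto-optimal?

5

D1: dominated by D9 (corrosion resistance 7≥6, cost 44≤55, density 3.6≤4.0).
D2: not dominated (best cost).
D3: not dominated.
D4: dominated by D1 (corrosion resistance 6≥5, cost 55≤66, density 4.0≤6.1).
D5: dominated by D7 (corrosion resistance 10≥9, cost 38≤51, density 5.5≤7.9).
D6: dominated by D7 (corrosion resistance 10≥7, cost 38≤39, density 5.5≤10.6).
D7: not dominated.
D8: dominated by D2 (corrosion resistance 4≥4, cost 13≤43, density 4.7≤5.7).
D9: not dominated (best density).
D10: not dominated.
D11: dominated by D9 (corrosion resistance 7≥7, cost 44≤77, density 3.6≤4.7).
Pareto-optimal: D2, D3, D7, D9, D10 → 5.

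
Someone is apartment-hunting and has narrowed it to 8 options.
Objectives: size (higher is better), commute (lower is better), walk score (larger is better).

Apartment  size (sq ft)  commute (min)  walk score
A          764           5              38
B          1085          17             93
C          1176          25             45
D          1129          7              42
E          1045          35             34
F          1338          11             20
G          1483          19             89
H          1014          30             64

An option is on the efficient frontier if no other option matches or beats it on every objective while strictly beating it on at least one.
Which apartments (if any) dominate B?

none

A: worse on size (764 vs 1085).
C: worse on commute (25 vs 17).
D: worse on walk score (42 vs 93).
E: worse on size (1045 vs 1085).
F: worse on walk score (20 vs 93).
G: worse on commute (19 vs 17).
H: worse on size (1014 vs 1085).
No option dominates B.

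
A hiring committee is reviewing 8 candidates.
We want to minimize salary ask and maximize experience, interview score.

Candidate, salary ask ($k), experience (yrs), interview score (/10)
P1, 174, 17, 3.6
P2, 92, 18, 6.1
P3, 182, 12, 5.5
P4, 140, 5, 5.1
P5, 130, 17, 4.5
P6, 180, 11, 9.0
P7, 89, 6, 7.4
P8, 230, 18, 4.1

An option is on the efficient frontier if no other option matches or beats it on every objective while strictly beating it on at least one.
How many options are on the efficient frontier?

P1: dominated by P2 (salary ask 92≤174, experience 18≥17, interview score 6.1≥3.6).
P2: not dominated.
P3: dominated by P2 (salary ask 92≤182, experience 18≥12, interview score 6.1≥5.5).
P4: dominated by P2 (salary ask 92≤140, experience 18≥5, interview score 6.1≥5.1).
P5: dominated by P2 (salary ask 92≤130, experience 18≥17, interview score 6.1≥4.5).
P6: not dominated (best interview score).
P7: not dominated (best salary ask).
P8: dominated by P2 (salary ask 92≤230, experience 18≥18, interview score 6.1≥4.1).
Pareto-optimal: P2, P6, P7 → 3.

3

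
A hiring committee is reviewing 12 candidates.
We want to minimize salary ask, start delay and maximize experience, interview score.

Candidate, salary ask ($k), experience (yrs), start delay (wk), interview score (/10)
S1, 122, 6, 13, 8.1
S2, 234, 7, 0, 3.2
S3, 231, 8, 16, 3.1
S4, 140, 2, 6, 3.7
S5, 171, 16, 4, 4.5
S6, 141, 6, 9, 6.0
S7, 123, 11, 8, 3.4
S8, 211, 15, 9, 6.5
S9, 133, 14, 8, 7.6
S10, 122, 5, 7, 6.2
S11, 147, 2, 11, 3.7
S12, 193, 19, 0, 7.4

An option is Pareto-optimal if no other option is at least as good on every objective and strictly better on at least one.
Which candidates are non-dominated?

S1, S4, S5, S7, S9, S10, S12

S1: not dominated (best interview score).
S2: dominated by S12 (salary ask 193≤234, experience 19≥7, start delay 0≤0, interview score 7.4≥3.2).
S3: dominated by S5 (salary ask 171≤231, experience 16≥8, start delay 4≤16, interview score 4.5≥3.1).
S4: not dominated.
S5: not dominated.
S6: dominated by S9 (salary ask 133≤141, experience 14≥6, start delay 8≤9, interview score 7.6≥6.0).
S7: not dominated.
S8: dominated by S12 (salary ask 193≤211, experience 19≥15, start delay 0≤9, interview score 7.4≥6.5).
S9: not dominated.
S10: not dominated.
S11: dominated by S4 (salary ask 140≤147, experience 2≥2, start delay 6≤11, interview score 3.7≥3.7).
S12: not dominated (best experience).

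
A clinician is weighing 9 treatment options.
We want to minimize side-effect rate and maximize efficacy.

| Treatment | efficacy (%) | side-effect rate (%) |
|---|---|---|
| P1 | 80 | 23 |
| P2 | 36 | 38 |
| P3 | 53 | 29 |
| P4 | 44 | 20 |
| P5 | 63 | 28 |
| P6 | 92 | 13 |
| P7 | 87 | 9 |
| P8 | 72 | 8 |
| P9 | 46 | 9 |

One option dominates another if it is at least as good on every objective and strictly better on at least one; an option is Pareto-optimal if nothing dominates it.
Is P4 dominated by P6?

P6 vs P4: efficacy 92≥44, side-effect rate 13≤20 — P6 is at least as good on every objective with at least one strict improvement.

Yes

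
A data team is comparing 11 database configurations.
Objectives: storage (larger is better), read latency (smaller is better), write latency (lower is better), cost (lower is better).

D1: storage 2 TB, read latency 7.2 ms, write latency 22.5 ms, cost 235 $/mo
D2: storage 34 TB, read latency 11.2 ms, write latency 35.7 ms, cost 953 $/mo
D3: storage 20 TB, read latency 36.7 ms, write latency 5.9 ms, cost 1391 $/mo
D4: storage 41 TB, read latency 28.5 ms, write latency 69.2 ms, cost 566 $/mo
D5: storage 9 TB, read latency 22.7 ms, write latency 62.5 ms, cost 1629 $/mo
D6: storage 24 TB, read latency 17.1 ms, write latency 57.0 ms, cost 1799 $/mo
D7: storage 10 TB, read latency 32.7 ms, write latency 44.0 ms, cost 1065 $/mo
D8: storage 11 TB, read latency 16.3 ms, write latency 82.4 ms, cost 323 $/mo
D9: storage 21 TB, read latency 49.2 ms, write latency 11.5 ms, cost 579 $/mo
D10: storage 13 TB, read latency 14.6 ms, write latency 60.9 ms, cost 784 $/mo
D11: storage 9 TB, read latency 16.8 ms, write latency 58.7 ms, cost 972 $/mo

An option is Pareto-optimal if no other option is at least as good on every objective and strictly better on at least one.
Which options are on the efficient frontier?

D1, D2, D3, D4, D8, D9, D10

D1: not dominated (best read latency).
D2: not dominated.
D3: not dominated (best write latency).
D4: not dominated (best storage).
D5: dominated by D2 (storage 34≥9, read latency 11.2≤22.7, write latency 35.7≤62.5, cost 953≤1629).
D6: dominated by D2 (storage 34≥24, read latency 11.2≤17.1, write latency 35.7≤57.0, cost 953≤1799).
D7: dominated by D2 (storage 34≥10, read latency 11.2≤32.7, write latency 35.7≤44.0, cost 953≤1065).
D8: not dominated.
D9: not dominated.
D10: not dominated.
D11: dominated by D2 (storage 34≥9, read latency 11.2≤16.8, write latency 35.7≤58.7, cost 953≤972).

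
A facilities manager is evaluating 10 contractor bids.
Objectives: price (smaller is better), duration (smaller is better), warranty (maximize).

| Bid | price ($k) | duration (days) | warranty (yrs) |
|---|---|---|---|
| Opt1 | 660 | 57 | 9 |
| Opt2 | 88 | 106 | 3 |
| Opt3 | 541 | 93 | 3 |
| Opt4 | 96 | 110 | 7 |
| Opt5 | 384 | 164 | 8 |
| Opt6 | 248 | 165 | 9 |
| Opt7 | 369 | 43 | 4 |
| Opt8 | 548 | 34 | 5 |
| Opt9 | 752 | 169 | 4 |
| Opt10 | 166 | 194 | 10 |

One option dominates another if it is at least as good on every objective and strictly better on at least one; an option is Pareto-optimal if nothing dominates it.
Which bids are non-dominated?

Opt1, Opt2, Opt4, Opt5, Opt6, Opt7, Opt8, Opt10

Opt1: not dominated.
Opt2: not dominated (best price).
Opt3: dominated by Opt7 (price 369≤541, duration 43≤93, warranty 4≥3).
Opt4: not dominated.
Opt5: not dominated.
Opt6: not dominated.
Opt7: not dominated.
Opt8: not dominated (best duration).
Opt9: dominated by Opt1 (price 660≤752, duration 57≤169, warranty 9≥4).
Opt10: not dominated (best warranty).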